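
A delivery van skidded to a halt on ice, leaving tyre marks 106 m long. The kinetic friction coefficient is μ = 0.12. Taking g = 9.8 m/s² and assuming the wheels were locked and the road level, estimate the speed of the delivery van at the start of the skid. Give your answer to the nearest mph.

Initial speed ≈ 35 mph

Deceleration a = μg = 0.12 × 9.8 = 1.176 m/s².
v = √(2a·d) = √(2 × 1.176 × 106) = √249.312 = 15.7896 m/s.
= 15.7896 ÷ 0.44704 = 35.320 mph.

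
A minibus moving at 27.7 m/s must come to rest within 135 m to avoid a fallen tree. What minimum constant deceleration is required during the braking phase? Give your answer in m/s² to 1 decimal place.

v² = 2a·d ⇒ a = v²/(2d) = 27.7000² / (2 × 135.000) = 767.290 / 270.000 = 2.8418 m/s².

Required deceleration ≈ 2.8 m/s²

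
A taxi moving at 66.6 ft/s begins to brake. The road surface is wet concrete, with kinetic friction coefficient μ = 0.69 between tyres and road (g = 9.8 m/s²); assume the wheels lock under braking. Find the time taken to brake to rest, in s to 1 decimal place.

66.6 ft/s × 0.3048 = 20.2997 m/s.
a = μg = 0.69 × 9.8 = 6.762 m/s².
Braking time = v/a = 20.2997 / 6.762 = 3.002 s.

Braking time ≈ 3.0 s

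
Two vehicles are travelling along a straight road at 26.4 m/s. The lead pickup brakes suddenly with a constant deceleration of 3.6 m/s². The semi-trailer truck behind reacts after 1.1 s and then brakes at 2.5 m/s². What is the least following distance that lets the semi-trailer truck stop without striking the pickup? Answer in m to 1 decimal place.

Leader travels v²/(2a_L) = 696.960 / 7.200 = 96.800 m before stopping.
Follower covers v·t_r = 26.4000 × 1.1 = 29.040 m while reacting, then v²/(2a_F) = 696.960 / 5.000 = 139.392 m while braking, for a total of 29.040 + 139.392 = 168.432 m.
Since a_F ≤ a_L and the follower starts braking later, the follower is never slower than the leader, so the closest approach is when both have stopped.
Minimum gap = 168.432 − 96.800 = 71.632 m.

Minimum gap ≈ 71.6 m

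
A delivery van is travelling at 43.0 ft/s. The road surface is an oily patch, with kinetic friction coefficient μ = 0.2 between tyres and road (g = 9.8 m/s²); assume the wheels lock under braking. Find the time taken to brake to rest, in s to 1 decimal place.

Braking time ≈ 6.7 s

43 ft/s × 0.3048 = 13.1064 m/s.
a = μg = 0.2 × 9.8 = 1.960 m/s².
Braking time = v/a = 13.1064 / 1.960 = 6.687 s.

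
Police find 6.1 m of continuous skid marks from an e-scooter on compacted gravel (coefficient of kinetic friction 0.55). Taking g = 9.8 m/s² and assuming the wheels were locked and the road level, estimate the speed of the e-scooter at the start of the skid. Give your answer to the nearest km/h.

Deceleration a = μg = 0.55 × 9.8 = 5.390 m/s².
v = √(2a·d) = √(2 × 5.390 × 6.1) = √65.758 = 8.1091 m/s.
= 8.1091 × 3.6 = 29.193 km/h.

Initial speed ≈ 29 km/h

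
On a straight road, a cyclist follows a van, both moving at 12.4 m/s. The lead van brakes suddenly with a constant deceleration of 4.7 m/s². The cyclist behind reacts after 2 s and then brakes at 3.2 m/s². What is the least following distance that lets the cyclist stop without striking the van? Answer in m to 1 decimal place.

Leader travels v²/(2a_L) = 153.760 / 9.400 = 16.357 m before stopping.
Follower covers v·t_r = 12.4000 × 2 = 24.800 m while reacting, then v²/(2a_F) = 153.760 / 6.400 = 24.025 m while braking, for a total of 24.800 + 24.025 = 48.825 m.
Since a_F ≤ a_L and the follower starts braking later, the follower is never slower than the leader, so the closest approach is when both have stopped.
Minimum gap = 48.825 − 16.357 = 32.468 m.

Minimum gap ≈ 32.5 m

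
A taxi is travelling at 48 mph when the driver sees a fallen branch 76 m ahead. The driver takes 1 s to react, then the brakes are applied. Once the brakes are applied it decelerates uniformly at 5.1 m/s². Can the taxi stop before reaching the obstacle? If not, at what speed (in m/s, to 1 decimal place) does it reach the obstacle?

Yes — it stops about 9.4 m short of the obstacle, so it never reaches it

48 mph × 0.44704 = 21.4579 m/s.
Reaction distance = 21.4579 × 1 = 21.458 m.
Braking distance = v²/(2a) = 460.441 / 10.200 = 45.141 m.
Total stopping distance = 21.458 + 45.141 = 66.599 m, vs 76 m available — it stops with 76 − 66.599 = 9.401 m to spare.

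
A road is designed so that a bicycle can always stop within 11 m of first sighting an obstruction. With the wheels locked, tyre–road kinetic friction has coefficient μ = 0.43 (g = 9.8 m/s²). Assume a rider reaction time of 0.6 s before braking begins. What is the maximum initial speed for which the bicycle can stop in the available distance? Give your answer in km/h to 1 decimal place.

a = μg = 0.43 × 9.8 = 4.214 m/s².
Stopping distance: v·t_r + v²/(2a) = 11 with t_r = 0.6 s and a = 4.214 m/s².
So v² + 5.057 v − 92.71 = 0.
Positive root: v = −a·t_r + √((a·t_r)² + 2a·d) = −2.528 + √(6.391 + 92.71) = 7.4269 m/s.
7.4269 m/s × 3.6 = 26.737 km/h.

Maximum speed ≈ 26.7 km/h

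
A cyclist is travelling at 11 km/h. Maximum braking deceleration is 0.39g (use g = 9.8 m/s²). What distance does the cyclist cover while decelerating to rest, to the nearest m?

11 km/h ÷ 3.6 = 3.0556 m/s.
a = 0.39 × 9.8 = 3.822 m/s².
Braking distance = v²/(2a) = 3.0556² / (2 × 3.822) = 9.337 / 7.644 = 1.221 m.

Braking distance ≈ 1 m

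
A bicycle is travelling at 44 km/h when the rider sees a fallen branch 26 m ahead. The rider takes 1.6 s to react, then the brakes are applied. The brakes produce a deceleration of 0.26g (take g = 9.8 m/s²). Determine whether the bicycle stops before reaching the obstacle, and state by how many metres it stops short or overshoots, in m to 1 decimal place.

44 km/h ÷ 3.6 = 12.2222 m/s.
a = 0.26 × 9.8 = 2.548 m/s².
Reaction distance = 12.2222 × 1.6 = 19.556 m.
Braking distance = v²/(2a) = 149.382 / 5.096 = 29.314 m.
Total stopping distance = 19.556 + 29.314 = 48.870 m, vs 26 m available — it cannot stop in time and overshoots by 48.870 − 26 = 22.870 m.

No — it overshoots by 22.9 m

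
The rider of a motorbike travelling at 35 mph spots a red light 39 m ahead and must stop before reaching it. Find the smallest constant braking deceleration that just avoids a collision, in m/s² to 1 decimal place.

Required deceleration ≈ 3.1 m/s²

35 mph × 0.44704 = 15.6464 m/s.
v² = 2a·d ⇒ a = v²/(2d) = 15.6464² / (2 × 39.000) = 244.810 / 78.000 = 3.1386 m/s².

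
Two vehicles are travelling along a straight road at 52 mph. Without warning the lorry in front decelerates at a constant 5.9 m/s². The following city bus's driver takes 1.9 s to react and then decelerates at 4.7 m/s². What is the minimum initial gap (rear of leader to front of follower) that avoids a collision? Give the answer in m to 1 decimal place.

Minimum gap ≈ 55.9 m

52 mph × 0.44704 = 23.2461 m/s.
Leader travels v²/(2a_L) = 540.381 / 11.800 = 45.795 m before stopping.
Follower covers v·t_r = 23.2461 × 1.9 = 44.168 m while reacting, then v²/(2a_F) = 540.381 / 9.400 = 57.487 m while braking, for a total of 44.168 + 57.487 = 101.655 m.
Since a_F ≤ a_L and the follower starts braking later, the follower is never slower than the leader, so the closest approach is when both have stopped.
Minimum gap = 101.655 − 45.795 = 55.860 m.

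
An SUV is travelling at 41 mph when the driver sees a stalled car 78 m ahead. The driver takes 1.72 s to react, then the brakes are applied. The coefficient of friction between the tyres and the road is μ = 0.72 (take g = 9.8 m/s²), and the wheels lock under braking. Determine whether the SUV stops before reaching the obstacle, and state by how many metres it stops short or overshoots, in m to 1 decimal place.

Yes — it stops 22.7 m short of the obstacle

41 mph × 0.44704 = 18.3286 m/s.
a = μg = 0.72 × 9.8 = 7.056 m/s².
Reaction distance = 18.3286 × 1.72 = 31.525 m.
Braking distance = v²/(2a) = 335.938 / 14.112 = 23.805 m.
Total stopping distance = 31.525 + 23.805 = 55.330 m, vs 78 m available — it stops with 78 − 55.330 = 22.670 m to spare.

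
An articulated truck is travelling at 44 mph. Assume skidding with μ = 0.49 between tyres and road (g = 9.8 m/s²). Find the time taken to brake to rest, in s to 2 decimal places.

44 mph × 0.44704 = 19.6698 m/s.
a = μg = 0.49 × 9.8 = 4.802 m/s².
Braking time = v/a = 19.6698 / 4.802 = 4.096 s.

Braking time ≈ 4.10 s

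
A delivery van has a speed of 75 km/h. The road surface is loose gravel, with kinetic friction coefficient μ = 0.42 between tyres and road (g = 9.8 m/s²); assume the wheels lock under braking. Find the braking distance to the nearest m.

75 km/h ÷ 3.6 = 20.8333 m/s.
a = μg = 0.42 × 9.8 = 4.116 m/s².
Braking distance = v²/(2a) = 20.8333² / (2 × 4.116) = 434.026 / 8.232 = 52.724 m.

Braking distance ≈ 53 m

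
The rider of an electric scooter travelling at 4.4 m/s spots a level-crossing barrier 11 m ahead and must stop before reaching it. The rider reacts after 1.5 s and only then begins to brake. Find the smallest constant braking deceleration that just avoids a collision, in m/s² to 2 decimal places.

Required deceleration ≈ 2.20 m/s²

Distance covered during reaction = 4.4000 × 1.5 = 6.600 m.
Distance available for braking: 11 − 6.600 = 4.400 m.
v² = 2a·d ⇒ a = v²/(2d) = 4.4000² / (2 × 4.400) = 19.360 / 8.800 = 2.2000 m/s².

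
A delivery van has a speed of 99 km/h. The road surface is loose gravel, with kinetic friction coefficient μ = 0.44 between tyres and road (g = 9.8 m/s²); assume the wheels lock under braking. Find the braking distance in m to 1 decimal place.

Braking distance ≈ 87.7 m

99 km/h ÷ 3.6 = 27.5000 m/s.
a = μg = 0.44 × 9.8 = 4.312 m/s².
Braking distance = v²/(2a) = 27.5000² / (2 × 4.312) = 756.250 / 8.624 = 87.691 m.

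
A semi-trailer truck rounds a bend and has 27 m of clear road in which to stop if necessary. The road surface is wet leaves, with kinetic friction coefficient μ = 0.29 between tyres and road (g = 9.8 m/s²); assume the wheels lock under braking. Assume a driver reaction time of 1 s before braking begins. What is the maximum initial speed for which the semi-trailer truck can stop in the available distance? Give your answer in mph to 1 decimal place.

Maximum speed ≈ 22.1 mph

a = μg = 0.29 × 9.8 = 2.842 m/s².
Stopping distance: v·t_r + v²/(2a) = 27 with t_r = 1 s and a = 2.842 m/s².
So v² + 5.684 v − 153.47 = 0.
Positive root: v = −a·t_r + √((a·t_r)² + 2a·d) = −2.842 + √(8.077 + 153.47) = 9.8681 m/s.
9.8681 m/s ÷ 0.44704 = 22.074 mph.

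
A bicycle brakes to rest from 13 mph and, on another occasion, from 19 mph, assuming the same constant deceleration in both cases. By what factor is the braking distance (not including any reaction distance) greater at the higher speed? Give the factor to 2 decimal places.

Factor ≈ 2.14

Braking distance d = v²/(2a), so with a fixed, d ∝ v².
Factor = (19/13)² = 1.4615² = 2.1360.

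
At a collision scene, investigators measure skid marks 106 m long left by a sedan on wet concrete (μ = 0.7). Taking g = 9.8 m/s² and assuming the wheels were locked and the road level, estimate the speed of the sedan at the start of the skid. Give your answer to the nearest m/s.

Initial speed ≈ 38 m/s

Deceleration a = μg = 0.7 × 9.8 = 6.860 m/s².
v = √(2a·d) = √(2 × 6.860 × 106) = √1454.320 = 38.1355 m/s.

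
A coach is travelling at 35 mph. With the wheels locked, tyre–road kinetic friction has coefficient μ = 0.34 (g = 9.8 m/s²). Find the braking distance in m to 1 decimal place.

Braking distance ≈ 36.7 m

35 mph × 0.44704 = 15.6464 m/s.
a = μg = 0.34 × 9.8 = 3.332 m/s².
Braking distance = v²/(2a) = 15.6464² / (2 × 3.332) = 244.810 / 6.664 = 36.736 m.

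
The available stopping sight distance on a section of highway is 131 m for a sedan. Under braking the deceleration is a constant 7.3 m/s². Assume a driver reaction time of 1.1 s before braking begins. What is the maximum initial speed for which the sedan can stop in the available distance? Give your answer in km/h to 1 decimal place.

Stopping distance: v·t_r + v²/(2a) = 131 with t_r = 1.1 s and a = 7.300 m/s².
So v² + 16.060 v − 1912.60 = 0.
Positive root: v = −a·t_r + √((a·t_r)² + 2a·d) = −8.030 + √(64.481 + 1912.60) = 36.4344 m/s.
36.4344 m/s × 3.6 = 131.164 km/h.

Maximum speed ≈ 131.2 km/h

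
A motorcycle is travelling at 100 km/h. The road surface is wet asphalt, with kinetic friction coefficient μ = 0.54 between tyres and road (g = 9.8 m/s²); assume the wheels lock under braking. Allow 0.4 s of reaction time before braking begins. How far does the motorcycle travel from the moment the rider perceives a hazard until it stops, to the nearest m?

Total stopping distance ≈ 84 m

100 km/h ÷ 3.6 = 27.7778 m/s.
a = μg = 0.54 × 9.8 = 5.292 m/s².
Reaction distance = v·t_r = 27.7778 × 0.4 = 11.111 m.
Braking distance = v²/(2a) = 27.7778² / (2 × 5.292) = 771.606 / 10.584 = 72.903 m.
Total = 11.111 + 72.903 = 84.014 m.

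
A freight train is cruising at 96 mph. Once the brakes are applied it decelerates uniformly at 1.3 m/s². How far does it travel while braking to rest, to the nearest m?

Braking distance ≈ 708 m

96 mph × 0.44704 = 42.9158 m/s.
Braking distance = v²/(2a) = 42.9158² / (2 × 1.300) = 1841.766 / 2.600 = 708.372 m.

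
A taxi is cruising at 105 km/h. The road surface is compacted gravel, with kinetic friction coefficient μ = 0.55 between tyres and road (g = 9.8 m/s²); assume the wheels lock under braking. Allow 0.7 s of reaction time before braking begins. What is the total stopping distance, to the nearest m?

Total stopping distance ≈ 99 m

105 km/h ÷ 3.6 = 29.1667 m/s.
a = μg = 0.55 × 9.8 = 5.390 m/s².
Reaction distance = v·t_r = 29.1667 × 0.7 = 20.417 m.
Braking distance = v²/(2a) = 29.1667² / (2 × 5.390) = 850.696 / 10.780 = 78.914 m.
Total = 20.417 + 78.914 = 99.331 m.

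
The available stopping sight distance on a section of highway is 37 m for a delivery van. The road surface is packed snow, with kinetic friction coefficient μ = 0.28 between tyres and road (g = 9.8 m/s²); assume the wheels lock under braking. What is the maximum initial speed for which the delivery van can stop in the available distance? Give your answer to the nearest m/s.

a = μg = 0.28 × 9.8 = 2.744 m/s².
v²/(2a) = d ⇒ v = √(2 × 2.744 × 37) = √203.06 = 14.2499 m/s.

Maximum speed ≈ 14 m/s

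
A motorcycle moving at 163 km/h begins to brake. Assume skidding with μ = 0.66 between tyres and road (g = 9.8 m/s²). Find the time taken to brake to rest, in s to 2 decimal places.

163 km/h ÷ 3.6 = 45.2778 m/s.
a = μg = 0.66 × 9.8 = 6.468 m/s².
Braking time = v/a = 45.2778 / 6.468 = 7.000 s.

Braking time ≈ 7.00 s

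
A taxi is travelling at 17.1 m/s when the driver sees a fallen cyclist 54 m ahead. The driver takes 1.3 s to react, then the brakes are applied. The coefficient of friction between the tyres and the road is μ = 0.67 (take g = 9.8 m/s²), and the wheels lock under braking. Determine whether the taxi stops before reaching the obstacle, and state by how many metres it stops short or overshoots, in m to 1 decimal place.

a = μg = 0.67 × 9.8 = 6.566 m/s².
Reaction distance = 17.1000 × 1.3 = 22.230 m.
Braking distance = v²/(2a) = 292.410 / 13.132 = 22.267 m.
Total stopping distance = 22.230 + 22.267 = 44.497 m, vs 54 m available — it stops with 54 − 44.497 = 9.503 m to spare.

Yes — it stops 9.5 m short of the obstacle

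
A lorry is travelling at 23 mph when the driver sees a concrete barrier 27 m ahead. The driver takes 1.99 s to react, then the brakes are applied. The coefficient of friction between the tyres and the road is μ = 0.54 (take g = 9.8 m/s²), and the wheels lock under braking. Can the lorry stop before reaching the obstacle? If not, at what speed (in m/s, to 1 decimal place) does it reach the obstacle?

No — it strikes the obstacle at 6.0 m/s

23 mph × 0.44704 = 10.2819 m/s.
a = μg = 0.54 × 9.8 = 5.292 m/s².
Reaction distance = 10.2819 × 1.99 = 20.461 m.
Braking distance needed to stop: v²/(2a) = 105.717 / 10.584 = 9.988 m, so total needed = 20.461 + 9.988 = 30.449 m > 27 m — it cannot stop.
Distance remaining when braking begins: 27 − 20.461 = 6.539 m.
v² = v₀² − 2a·d = 105.717 − 2 × 5.292 × 6.539 = 36.508 m²/s².
v = √36.508 = 6.042 m/s.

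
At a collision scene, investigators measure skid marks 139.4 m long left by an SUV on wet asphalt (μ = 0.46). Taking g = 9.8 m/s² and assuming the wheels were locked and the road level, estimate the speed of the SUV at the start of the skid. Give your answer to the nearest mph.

Deceleration a = μg = 0.46 × 9.8 = 4.508 m/s².
v = √(2a·d) = √(2 × 4.508 × 139.4) = √1256.830 = 35.4518 m/s.
= 35.4518 ÷ 0.44704 = 79.303 mph.

Initial speed ≈ 79 mph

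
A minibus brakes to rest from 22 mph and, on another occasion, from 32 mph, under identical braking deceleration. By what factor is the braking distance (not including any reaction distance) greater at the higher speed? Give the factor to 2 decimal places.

Braking distance d = v²/(2a), so with a fixed, d ∝ v².
Factor = (32/22)² = 1.4545² = 2.1156.

Factor ≈ 2.12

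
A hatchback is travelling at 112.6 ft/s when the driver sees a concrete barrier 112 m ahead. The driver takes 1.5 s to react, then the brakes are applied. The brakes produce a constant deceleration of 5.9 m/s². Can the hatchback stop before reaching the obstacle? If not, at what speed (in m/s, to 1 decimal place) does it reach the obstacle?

112.6 ft/s × 0.3048 = 34.3205 m/s.
Reaction distance = 34.3205 × 1.5 = 51.481 m.
Braking distance needed to stop: v²/(2a) = 1177.897 / 11.800 = 99.822 m, so total needed = 51.481 + 99.822 = 151.303 m > 112 m — it cannot stop.
Distance remaining when braking begins: 112 − 51.481 = 60.519 m.
v² = v₀² − 2a·d = 1177.897 − 2 × 5.900 × 60.519 = 463.773 m²/s².
v = √463.773 = 21.535 m/s.

No — it strikes the obstacle at 21.5 m/s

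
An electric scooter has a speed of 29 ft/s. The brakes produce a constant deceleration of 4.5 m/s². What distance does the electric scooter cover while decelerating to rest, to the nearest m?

29 ft/s × 0.3048 = 8.8392 m/s.
Braking distance = v²/(2a) = 8.8392² / (2 × 4.500) = 78.131 / 9.000 = 8.681 m.

Braking distance ≈ 9 m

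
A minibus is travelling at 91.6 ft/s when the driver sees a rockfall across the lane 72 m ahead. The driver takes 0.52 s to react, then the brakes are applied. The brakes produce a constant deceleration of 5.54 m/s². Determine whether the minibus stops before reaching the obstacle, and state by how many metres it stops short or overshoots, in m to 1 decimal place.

No — it overshoots by 12.9 m

91.6 ft/s × 0.3048 = 27.9197 m/s.
Reaction distance = 27.9197 × 0.52 = 14.518 m.
Braking distance = v²/(2a) = 779.510 / 11.080 = 70.353 m.
Total stopping distance = 14.518 + 70.353 = 84.871 m, vs 72 m available — it cannot stop in time and overshoots by 84.871 − 72 = 12.871 m.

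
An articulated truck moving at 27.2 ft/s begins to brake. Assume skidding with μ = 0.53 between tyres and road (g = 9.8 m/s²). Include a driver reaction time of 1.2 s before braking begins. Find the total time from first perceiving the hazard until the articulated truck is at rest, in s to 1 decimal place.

27.2 ft/s × 0.3048 = 8.2906 m/s.
a = μg = 0.53 × 9.8 = 5.194 m/s².
Braking time = v/a = 8.2906 / 5.194 = 1.596 s.
Total = 1.2 + 1.596 = 2.796 s.

Total time ≈ 2.8 s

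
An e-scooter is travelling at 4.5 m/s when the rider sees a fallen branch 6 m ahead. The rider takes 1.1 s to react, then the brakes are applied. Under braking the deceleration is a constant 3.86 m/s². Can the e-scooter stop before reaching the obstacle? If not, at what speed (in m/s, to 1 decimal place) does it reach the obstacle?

No — it strikes the obstacle at 3.5 m/s

Reaction distance = 4.5000 × 1.1 = 4.950 m.
Braking distance needed to stop: v²/(2a) = 20.250 / 7.720 = 2.623 m, so total needed = 4.950 + 2.623 = 7.573 m > 6 m — it cannot stop.
Distance remaining when braking begins: 6 − 4.950 = 1.050 m.
v² = v₀² − 2a·d = 20.250 − 2 × 3.860 × 1.050 = 12.144 m²/s².
v = √12.144 = 3.485 m/s.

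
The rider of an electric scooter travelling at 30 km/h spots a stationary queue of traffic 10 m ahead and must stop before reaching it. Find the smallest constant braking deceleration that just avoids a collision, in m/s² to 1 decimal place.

30 km/h ÷ 3.6 = 8.3333 m/s.
v² = 2a·d ⇒ a = v²/(2d) = 8.3333² / (2 × 10.000) = 69.444 / 20.000 = 3.4722 m/s².

Required deceleration ≈ 3.5 m/s²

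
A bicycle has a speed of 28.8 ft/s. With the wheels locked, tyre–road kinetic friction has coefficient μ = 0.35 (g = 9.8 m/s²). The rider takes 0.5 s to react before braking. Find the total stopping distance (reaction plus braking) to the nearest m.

Total stopping distance ≈ 16 m

28.8 ft/s × 0.3048 = 8.7782 m/s.
a = μg = 0.35 × 9.8 = 3.430 m/s².
Reaction distance = v·t_r = 8.7782 × 0.5 = 4.389 m.
Braking distance = v²/(2a) = 8.7782² / (2 × 3.430) = 77.057 / 6.860 = 11.233 m.
Total = 4.389 + 11.233 = 15.622 m.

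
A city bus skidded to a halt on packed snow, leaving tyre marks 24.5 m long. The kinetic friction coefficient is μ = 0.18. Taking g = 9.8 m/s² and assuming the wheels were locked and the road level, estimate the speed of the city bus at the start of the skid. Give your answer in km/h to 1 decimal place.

Deceleration a = μg = 0.18 × 9.8 = 1.764 m/s².
v = √(2a·d) = √(2 × 1.764 × 24.5) = √86.436 = 9.2971 m/s.
= 9.2971 × 3.6 = 33.470 km/h.

Initial speed ≈ 33.5 km/h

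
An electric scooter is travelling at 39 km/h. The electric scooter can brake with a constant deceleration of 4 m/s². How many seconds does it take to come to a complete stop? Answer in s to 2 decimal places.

Braking time ≈ 2.71 s

39 km/h ÷ 3.6 = 10.8333 m/s.
Braking time = v/a = 10.8333 / 4.000 = 2.708 s.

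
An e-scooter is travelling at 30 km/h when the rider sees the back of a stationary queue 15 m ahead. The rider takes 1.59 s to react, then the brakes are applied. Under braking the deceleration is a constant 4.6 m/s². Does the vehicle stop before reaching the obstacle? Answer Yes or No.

No

30 km/h ÷ 3.6 = 8.3333 m/s.
Reaction distance = 8.3333 × 1.59 = 13.250 m.
Braking distance = v²/(2a) = 69.444 / 9.200 = 7.548 m.
Total stopping distance = 13.250 + 7.548 = 20.798 m, vs 15 m available — it cannot stop in time and overshoots by 20.798 − 15 = 5.798 m.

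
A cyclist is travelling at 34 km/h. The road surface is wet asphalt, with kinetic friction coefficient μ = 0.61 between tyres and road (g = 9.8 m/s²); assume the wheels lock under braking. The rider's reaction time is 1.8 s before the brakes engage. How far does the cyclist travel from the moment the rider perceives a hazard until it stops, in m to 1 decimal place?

34 km/h ÷ 3.6 = 9.4444 m/s.
a = μg = 0.61 × 9.8 = 5.978 m/s².
Reaction distance = v·t_r = 9.4444 × 1.8 = 17.000 m.
Braking distance = v²/(2a) = 9.4444² / (2 × 5.978) = 89.197 / 11.956 = 7.460 m.
Total = 17.000 + 7.460 = 24.460 m.

Total stopping distance ≈ 24.5 m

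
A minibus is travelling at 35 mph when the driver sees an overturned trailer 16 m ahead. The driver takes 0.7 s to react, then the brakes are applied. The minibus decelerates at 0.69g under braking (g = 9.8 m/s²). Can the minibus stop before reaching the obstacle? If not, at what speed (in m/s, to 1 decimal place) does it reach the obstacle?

35 mph × 0.44704 = 15.6464 m/s.
a = 0.69 × 9.8 = 6.762 m/s².
Reaction distance = 15.6464 × 0.7 = 10.952 m.
Braking distance needed to stop: v²/(2a) = 244.810 / 13.524 = 18.102 m, so total needed = 10.952 + 18.102 = 29.054 m > 16 m — it cannot stop.
Distance remaining when braking begins: 16 − 10.952 = 5.048 m.
v² = v₀² − 2a·d = 244.810 − 2 × 6.762 × 5.048 = 176.541 m²/s².
v = √176.541 = 13.287 m/s.

No — it strikes the obstacle at 13.3 m/s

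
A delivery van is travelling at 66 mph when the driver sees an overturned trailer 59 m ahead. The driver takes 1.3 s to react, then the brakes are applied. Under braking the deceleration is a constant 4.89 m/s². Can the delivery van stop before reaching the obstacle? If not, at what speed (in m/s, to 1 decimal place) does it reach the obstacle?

66 mph × 0.44704 = 29.5046 m/s.
Reaction distance = 29.5046 × 1.3 = 38.356 m.
Braking distance needed to stop: v²/(2a) = 870.521 / 9.780 = 89.010 m, so total needed = 38.356 + 89.010 = 127.366 m > 59 m — it cannot stop.
Distance remaining when braking begins: 59 − 38.356 = 20.644 m.
v² = v₀² − 2a·d = 870.521 − 2 × 4.890 × 20.644 = 668.623 m²/s².
v = √668.623 = 25.858 m/s.

No — it strikes the obstacle at 25.9 m/s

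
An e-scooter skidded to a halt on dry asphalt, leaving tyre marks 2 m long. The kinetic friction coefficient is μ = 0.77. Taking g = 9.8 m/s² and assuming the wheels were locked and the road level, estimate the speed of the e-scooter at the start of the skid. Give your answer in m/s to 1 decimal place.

Deceleration a = μg = 0.77 × 9.8 = 7.546 m/s².
v = √(2a·d) = √(2 × 7.546 × 2) = √30.184 = 5.4940 m/s.

Initial speed ≈ 5.5 m/s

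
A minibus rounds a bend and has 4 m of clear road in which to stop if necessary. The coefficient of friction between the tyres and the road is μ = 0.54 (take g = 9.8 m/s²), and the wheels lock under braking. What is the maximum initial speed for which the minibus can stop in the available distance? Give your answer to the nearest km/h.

Maximum speed ≈ 23 km/h

a = μg = 0.54 × 9.8 = 5.292 m/s².
v²/(2a) = d ⇒ v = √(2 × 5.292 × 4) = √42.34 = 6.5069 m/s.
6.5069 m/s × 3.6 = 23.425 km/h.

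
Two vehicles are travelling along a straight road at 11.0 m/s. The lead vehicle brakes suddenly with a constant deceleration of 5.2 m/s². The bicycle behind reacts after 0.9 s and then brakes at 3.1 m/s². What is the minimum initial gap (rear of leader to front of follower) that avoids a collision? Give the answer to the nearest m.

Leader travels v²/(2a_L) = 121.000 / 10.400 = 11.635 m before stopping.
Follower covers v·t_r = 11.0000 × 0.9 = 9.900 m while reacting, then v²/(2a_F) = 121.000 / 6.200 = 19.516 m while braking, for a total of 9.900 + 19.516 = 29.416 m.
Since a_F ≤ a_L and the follower starts braking later, the follower is never slower than the leader, so the closest approach is when both have stopped.
Minimum gap = 29.416 − 11.635 = 17.781 m.

Minimum gap ≈ 18 m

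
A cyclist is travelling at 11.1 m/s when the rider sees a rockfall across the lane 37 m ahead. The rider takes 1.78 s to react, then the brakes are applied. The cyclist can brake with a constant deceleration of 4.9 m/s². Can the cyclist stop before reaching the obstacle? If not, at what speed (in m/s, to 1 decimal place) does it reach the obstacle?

Yes — it stops about 4.7 m short of the obstacle, so it never reaches it

Reaction distance = 11.1000 × 1.78 = 19.758 m.
Braking distance = v²/(2a) = 123.210 / 9.800 = 12.572 m.
Total stopping distance = 19.758 + 12.572 = 32.330 m, vs 37 m available — it stops with 37 − 32.330 = 4.670 m to spare.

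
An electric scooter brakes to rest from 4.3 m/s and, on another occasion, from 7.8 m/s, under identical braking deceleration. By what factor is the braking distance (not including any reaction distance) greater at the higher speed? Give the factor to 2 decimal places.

Factor ≈ 3.29

Braking distance d = v²/(2a), so with a fixed, d ∝ v².
Factor = (7.8/4.3)² = 1.8140² = 3.2906.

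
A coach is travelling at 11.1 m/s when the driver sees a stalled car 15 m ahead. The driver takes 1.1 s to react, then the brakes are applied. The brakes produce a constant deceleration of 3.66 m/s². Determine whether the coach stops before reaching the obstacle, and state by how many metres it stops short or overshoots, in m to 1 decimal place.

No — it overshoots by 14.0 m

Reaction distance = 11.1000 × 1.1 = 12.210 m.
Braking distance = v²/(2a) = 123.210 / 7.320 = 16.832 m.
Total stopping distance = 12.210 + 16.832 = 29.042 m, vs 15 m available — it cannot stop in time and overshoots by 29.042 − 15 = 14.042 m.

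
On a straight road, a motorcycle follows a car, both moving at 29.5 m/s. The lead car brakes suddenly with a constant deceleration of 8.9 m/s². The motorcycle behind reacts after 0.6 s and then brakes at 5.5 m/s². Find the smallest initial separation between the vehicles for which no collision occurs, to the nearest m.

Minimum gap ≈ 48 m

Leader travels v²/(2a_L) = 870.250 / 17.800 = 48.890 m before stopping.
Follower covers v·t_r = 29.5000 × 0.6 = 17.700 m while reacting, then v²/(2a_F) = 870.250 / 11.000 = 79.114 m while braking, for a total of 17.700 + 79.114 = 96.814 m.
Since a_F ≤ a_L and the follower starts braking later, the follower is never slower than the leader, so the closest approach is when both have stopped.
Minimum gap = 96.814 − 48.890 = 47.924 m.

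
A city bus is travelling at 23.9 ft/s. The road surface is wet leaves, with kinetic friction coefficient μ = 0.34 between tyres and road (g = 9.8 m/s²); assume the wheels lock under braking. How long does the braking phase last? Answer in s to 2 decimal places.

23.9 ft/s × 0.3048 = 7.2847 m/s.
a = μg = 0.34 × 9.8 = 3.332 m/s².
Braking time = v/a = 7.2847 / 3.332 = 2.186 s.

Braking time ≈ 2.19 s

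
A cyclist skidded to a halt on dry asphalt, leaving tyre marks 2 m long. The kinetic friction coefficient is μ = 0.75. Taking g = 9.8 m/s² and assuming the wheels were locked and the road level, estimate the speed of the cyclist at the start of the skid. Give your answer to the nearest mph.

Deceleration a = μg = 0.75 × 9.8 = 7.350 m/s².
v = √(2a·d) = √(2 × 7.350 × 2) = √29.400 = 5.4222 m/s.
= 5.4222 ÷ 0.44704 = 12.129 mph.

Initial speed ≈ 12 mph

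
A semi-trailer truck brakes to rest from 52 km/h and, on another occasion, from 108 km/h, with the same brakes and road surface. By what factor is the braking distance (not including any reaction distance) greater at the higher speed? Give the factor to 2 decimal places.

Braking distance d = v²/(2a), so with a fixed, d ∝ v².
Factor = (108/52)² = 2.0769² = 4.3135.

Factor ≈ 4.31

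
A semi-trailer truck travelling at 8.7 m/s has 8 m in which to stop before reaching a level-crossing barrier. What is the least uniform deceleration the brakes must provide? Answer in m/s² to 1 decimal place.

v² = 2a·d ⇒ a = v²/(2d) = 8.7000² / (2 × 8.000) = 75.690 / 16.000 = 4.7306 m/s².

Required deceleration ≈ 4.7 m/s²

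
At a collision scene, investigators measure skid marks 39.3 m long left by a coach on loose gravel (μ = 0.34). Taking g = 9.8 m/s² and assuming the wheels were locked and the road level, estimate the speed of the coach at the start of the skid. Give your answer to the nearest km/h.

Initial speed ≈ 58 km/h

Deceleration a = μg = 0.34 × 9.8 = 3.332 m/s².
v = √(2a·d) = √(2 × 3.332 × 39.3) = √261.895 = 16.1832 m/s.
= 16.1832 × 3.6 = 58.260 km/h.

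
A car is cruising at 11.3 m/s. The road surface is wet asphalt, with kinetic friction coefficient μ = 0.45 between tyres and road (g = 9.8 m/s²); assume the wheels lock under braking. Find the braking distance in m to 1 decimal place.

a = μg = 0.45 × 9.8 = 4.410 m/s².
Braking distance = v²/(2a) = 11.3000² / (2 × 4.410) = 127.690 / 8.820 = 14.477 m.

Braking distance ≈ 14.5 m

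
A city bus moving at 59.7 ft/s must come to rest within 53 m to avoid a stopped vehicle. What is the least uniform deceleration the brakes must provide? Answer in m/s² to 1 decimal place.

Required deceleration ≈ 3.1 m/s²

59.7 ft/s × 0.3048 = 18.1966 m/s.
v² = 2a·d ⇒ a = v²/(2d) = 18.1966² / (2 × 53.000) = 331.116 / 106.000 = 3.1237 m/s².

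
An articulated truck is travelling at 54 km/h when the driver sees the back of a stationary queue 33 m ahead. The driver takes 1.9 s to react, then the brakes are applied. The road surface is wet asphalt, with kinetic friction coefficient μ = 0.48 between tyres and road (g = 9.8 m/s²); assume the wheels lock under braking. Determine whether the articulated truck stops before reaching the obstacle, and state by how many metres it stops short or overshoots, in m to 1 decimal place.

No — it overshoots by 19.4 m

54 km/h ÷ 3.6 = 15.0000 m/s.
a = μg = 0.48 × 9.8 = 4.704 m/s².
Reaction distance = 15.0000 × 1.9 = 28.500 m.
Braking distance = v²/(2a) = 225.000 / 9.408 = 23.916 m.
Total stopping distance = 28.500 + 23.916 = 52.416 m, vs 33 m available — it cannot stop in time and overshoots by 52.416 − 33 = 19.416 m.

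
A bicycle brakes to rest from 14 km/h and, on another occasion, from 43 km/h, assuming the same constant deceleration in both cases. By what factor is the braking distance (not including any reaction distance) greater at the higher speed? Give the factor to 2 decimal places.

Factor ≈ 9.43

Braking distance d = v²/(2a), so with a fixed, d ∝ v².
Factor = (43/14)² = 3.0714² = 9.4335.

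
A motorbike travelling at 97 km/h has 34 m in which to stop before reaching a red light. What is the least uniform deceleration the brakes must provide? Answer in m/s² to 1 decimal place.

97 km/h ÷ 3.6 = 26.9444 m/s.
v² = 2a·d ⇒ a = v²/(2d) = 26.9444² / (2 × 34.000) = 726.001 / 68.000 = 10.6765 m/s².

Required deceleration ≈ 10.7 m/s²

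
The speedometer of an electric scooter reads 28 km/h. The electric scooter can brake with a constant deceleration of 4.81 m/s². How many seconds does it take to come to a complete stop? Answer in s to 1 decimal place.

28 km/h ÷ 3.6 = 7.7778 m/s.
Braking time = v/a = 7.7778 / 4.810 = 1.617 s.

Braking time ≈ 1.6 s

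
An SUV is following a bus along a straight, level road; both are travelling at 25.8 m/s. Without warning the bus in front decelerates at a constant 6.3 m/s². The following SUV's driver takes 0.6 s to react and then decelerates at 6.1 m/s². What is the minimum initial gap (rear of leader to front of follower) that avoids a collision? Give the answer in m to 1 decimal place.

Minimum gap ≈ 17.2 m

Leader travels v²/(2a_L) = 665.640 / 12.600 = 52.829 m before stopping.
Follower covers v·t_r = 25.8000 × 0.6 = 15.480 m while reacting, then v²/(2a_F) = 665.640 / 12.200 = 54.561 m while braking, for a total of 15.480 + 54.561 = 70.041 m.
Since a_F ≤ a_L and the follower starts braking later, the follower is never slower than the leader, so the closest approach is when both have stopped.
Minimum gap = 70.041 − 52.829 = 17.212 m.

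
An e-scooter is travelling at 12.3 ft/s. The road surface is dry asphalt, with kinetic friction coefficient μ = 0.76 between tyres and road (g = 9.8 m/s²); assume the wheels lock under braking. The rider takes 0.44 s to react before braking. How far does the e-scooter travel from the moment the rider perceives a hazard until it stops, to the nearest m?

Total stopping distance ≈ 3 m

12.3 ft/s × 0.3048 = 3.7490 m/s.
a = μg = 0.76 × 9.8 = 7.448 m/s².
Reaction distance = v·t_r = 3.7490 × 0.44 = 1.650 m.
Braking distance = v²/(2a) = 3.7490² / (2 × 7.448) = 14.055 / 14.896 = 0.944 m.
Total = 1.650 + 0.944 = 2.594 m.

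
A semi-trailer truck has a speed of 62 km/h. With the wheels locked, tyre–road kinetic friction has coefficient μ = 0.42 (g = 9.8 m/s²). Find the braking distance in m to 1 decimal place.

62 km/h ÷ 3.6 = 17.2222 m/s.
a = μg = 0.42 × 9.8 = 4.116 m/s².
Braking distance = v²/(2a) = 17.2222² / (2 × 4.116) = 296.604 / 8.232 = 36.031 m.

Braking distance ≈ 36.0 m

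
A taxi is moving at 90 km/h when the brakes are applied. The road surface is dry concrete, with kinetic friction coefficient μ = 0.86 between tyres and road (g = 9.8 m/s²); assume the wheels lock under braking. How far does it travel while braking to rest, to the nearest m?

Braking distance ≈ 37 m

90 km/h ÷ 3.6 = 25.0000 m/s.
a = μg = 0.86 × 9.8 = 8.428 m/s².
Braking distance = v²/(2a) = 25.0000² / (2 × 8.428) = 625.000 / 16.856 = 37.079 m.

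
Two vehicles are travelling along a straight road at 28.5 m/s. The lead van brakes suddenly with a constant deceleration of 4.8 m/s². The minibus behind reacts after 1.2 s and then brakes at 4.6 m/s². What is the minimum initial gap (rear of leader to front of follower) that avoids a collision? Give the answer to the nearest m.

Minimum gap ≈ 38 m

Leader travels v²/(2a_L) = 812.250 / 9.600 = 84.609 m before stopping.
Follower covers v·t_r = 28.5000 × 1.2 = 34.200 m while reacting, then v²/(2a_F) = 812.250 / 9.200 = 88.288 m while braking, for a total of 34.200 + 88.288 = 122.488 m.
Since a_F ≤ a_L and the follower starts braking later, the follower is never slower than the leader, so the closest approach is when both have stopped.
Minimum gap = 122.488 − 84.609 = 37.879 m.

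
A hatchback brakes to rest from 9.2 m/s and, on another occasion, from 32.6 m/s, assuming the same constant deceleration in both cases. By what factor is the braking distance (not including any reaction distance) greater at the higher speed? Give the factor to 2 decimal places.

Factor ≈ 12.56

Braking distance d = v²/(2a), so with a fixed, d ∝ v².
Factor = (32.6/9.2)² = 3.5435² = 12.5564.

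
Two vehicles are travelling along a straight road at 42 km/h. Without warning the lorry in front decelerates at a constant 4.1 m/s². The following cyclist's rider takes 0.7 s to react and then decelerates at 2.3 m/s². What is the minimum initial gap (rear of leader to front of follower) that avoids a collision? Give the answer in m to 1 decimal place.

Minimum gap ≈ 21.2 m

42 km/h ÷ 3.6 = 11.6667 m/s.
Leader travels v²/(2a_L) = 136.112 / 8.200 = 16.599 m before stopping.
Follower covers v·t_r = 11.6667 × 0.7 = 8.167 m while reacting, then v²/(2a_F) = 136.112 / 4.600 = 29.590 m while braking, for a total of 8.167 + 29.590 = 37.757 m.
Since a_F ≤ a_L and the follower starts braking later, the follower is never slower than the leader, so the closest approach is when both have stopped.
Minimum gap = 37.757 − 16.599 = 21.158 m.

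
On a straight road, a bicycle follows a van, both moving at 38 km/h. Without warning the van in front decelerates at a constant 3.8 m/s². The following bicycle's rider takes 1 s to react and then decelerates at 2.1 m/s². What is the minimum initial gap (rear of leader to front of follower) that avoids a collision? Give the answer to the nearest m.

38 km/h ÷ 3.6 = 10.5556 m/s.
Leader travels v²/(2a_L) = 111.421 / 7.600 = 14.661 m before stopping.
Follower covers v·t_r = 10.5556 × 1 = 10.556 m while reacting, then v²/(2a_F) = 111.421 / 4.200 = 26.529 m while braking, for a total of 10.556 + 26.529 = 37.085 m.
Since a_F ≤ a_L and the follower starts braking later, the follower is never slower than the leader, so the closest approach is when both have stopped.
Minimum gap = 37.085 − 14.661 = 22.424 m.

Minimum gap ≈ 22 m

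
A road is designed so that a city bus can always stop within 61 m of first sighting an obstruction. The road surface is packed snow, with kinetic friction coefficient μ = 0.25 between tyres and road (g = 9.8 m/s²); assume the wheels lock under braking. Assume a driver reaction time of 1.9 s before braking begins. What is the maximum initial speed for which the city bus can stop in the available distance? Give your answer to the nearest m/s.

a = μg = 0.25 × 9.8 = 2.450 m/s².
Stopping distance: v·t_r + v²/(2a) = 61 with t_r = 1.9 s and a = 2.450 m/s².
So v² + 9.310 v − 298.90 = 0.
Positive root: v = −a·t_r + √((a·t_r)² + 2a·d) = −4.655 + √(21.669 + 298.90) = 13.2494 m/s.

Maximum speed ≈ 13 m/s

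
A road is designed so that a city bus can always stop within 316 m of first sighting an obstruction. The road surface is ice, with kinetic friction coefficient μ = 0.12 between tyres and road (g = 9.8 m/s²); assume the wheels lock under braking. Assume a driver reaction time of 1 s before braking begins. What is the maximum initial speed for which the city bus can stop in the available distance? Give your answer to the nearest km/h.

a = μg = 0.12 × 9.8 = 1.176 m/s².
Stopping distance: v·t_r + v²/(2a) = 316 with t_r = 1 s and a = 1.176 m/s².
So v² + 2.352 v − 743.23 = 0.
Positive root: v = −a·t_r + √((a·t_r)² + 2a·d) = −1.176 + √(1.383 + 743.23) = 26.1116 m/s.
26.1116 m/s × 3.6 = 94.002 km/h.

Maximum speed ≈ 94 km/h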